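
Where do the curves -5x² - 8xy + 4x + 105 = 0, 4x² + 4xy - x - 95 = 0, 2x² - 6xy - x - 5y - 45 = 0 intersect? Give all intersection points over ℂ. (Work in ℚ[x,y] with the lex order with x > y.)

{(5, 0)}

Compute a lex Gröbner basis by Buchberger's algorithm.
f_1 = -5x² - 8xy + 4x + 105, LT = x².
f_2 = 4x² + 4xy - x - 95, LT = x².
f_3 = 2x² - 6xy - x - 5y - 45, LT = x².

S(f_1,f_2): lcm = x². S = ⅗xy - 11/20x + 11/4.
  reduce S modulo (f_1, f_2, f_3):
  remainder ⅗xy - 11/20x + 11/4 ≠ 0; add h_4 = ⅗xy - 11/20x + 11/4 to the basis.

S(f_1,f_3): lcm = x². S = 23/5xy - 3/10x + 5/2y + 3/2.
  reduce S modulo (f_1, f_2, f_3, h_4):
  remainder 47/12x + 5/2y - 235/12 ≠ 0; add h_5 = 47/12x + 5/2y - 235/12 to the basis.

S(f_1,h_4): lcm = x²y. S = 11/12x² + 8/5xy² - ⅘xy - 55/12x - 21y.
  reduce S modulo (f_1, f_2, f_3, h_4, h_5):
  remainder -7165/282y ≠ 0; add h_6 = -7165/282y to the basis.

The other S-polynomials (S(f_2,f_3), S(f_2,h_4), S(f_3,h_4), S(f_1,h_5), S(f_2,h_5), S(f_3,h_5), S(h_4,h_5), S(f_1,h_6), S(f_2,h_6), S(f_3,h_6), S(h_4,h_6), S(h_5,h_6)) all reduce to 0 modulo the current basis, so we have a Gröbner basis.
Inter-reduce: drop elements whose leading term is divisible by another's, tail-reduce, and make monic.
Reduced Gröbner basis: {x - 5, y}.

Since the basis is lex-ordered, y is univariate in y. Its roots are {0}. Back-substituting each root into the other basis elements fixes the other coordinates.
  y = 0: the earlier basis element becomes x - 5 = 0, giving x = 5 — point (5, 0).
This is the nonlinear analogue of row-reducing a linear system.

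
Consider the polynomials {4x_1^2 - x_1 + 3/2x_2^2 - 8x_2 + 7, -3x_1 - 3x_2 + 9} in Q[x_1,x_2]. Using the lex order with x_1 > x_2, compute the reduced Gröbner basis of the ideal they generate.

The reduced Gröbner basis is the canonical form of the ideal for this ordering.

f_1 = 4x_1^2 - x_1 + 3/2x_2^2 - 8x_2 + 7, LT = x_1^2.
f_2 = -3x_1 - 3x_2 + 9, LT = x_1.

S(f_1,f_2): lcm = x_1^2. S = -x_1x_2 + 11/4x_1 + 3/8x_2^2 - 2x_2 + 7/4.
  leading term x_1x_2: subtract (1/3x_2)·f_2 from -x_1x_2 + 11/4x_1 + 3/8x_2^2 - 2x_2 + 7/4 → 11/4x_1 + 11/8x_2^2 - 5x_2 + 7/4
  leading term x_1: subtract (-11/12)·f_2 from 11/4x_1 + 11/8x_2^2 - 5x_2 + 7/4 → 11/8x_2^2 - 31/4x_2 + 10
  leading term x_2^2: no divisor's leading term divides it; move 11/8x_2^2 to the remainder.
  leading term x_2: no divisor's leading term divides it; move -31/4x_2 to the remainder.
  leading term 1: no divisor's leading term divides it; move 10 to the remainder.
  remainder 11/8x_2^2 - 31/4x_2 + 10 ≠ 0; add g_3 = 11/8x_2^2 - 31/4x_2 + 10 to the basis.

S(f_1,g_3): leading monomials are coprime, so the S-polynomial reduces to 0 (Buchberger's first criterion).
S(f_2,g_3): leading monomials are coprime, so the S-polynomial reduces to 0 (Buchberger's first criterion).
Every S-polynomial of the final basis reduces to 0, so we have a Gröbner basis.
Inter-reduce: drop elements whose leading term is divisible by another's, tail-reduce, and make monic.

G = {x_1 + x_2 - 3, x_2^2 - 62/11x_2 + 80/11}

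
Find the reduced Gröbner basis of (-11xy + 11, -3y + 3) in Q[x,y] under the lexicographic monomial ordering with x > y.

f_1 = -11xy + 11, LT = xy.
f_2 = -3y + 3, LT = y.

S(f_1,f_2): lcm = xy. S = x - 1.
  reduce S modulo (f_1, f_2):
  remainder x - 1 ≠ 0; add g_3 = x - 1 to the basis.

The other S-polynomials (S(f_1,g_3), S(f_2,g_3)) all reduce to 0 modulo the current basis, so we have a Gröbner basis.
Inter-reduce: drop elements whose leading term is divisible by another's, tail-reduce, and make monic.

G = {x - 1, y - 1}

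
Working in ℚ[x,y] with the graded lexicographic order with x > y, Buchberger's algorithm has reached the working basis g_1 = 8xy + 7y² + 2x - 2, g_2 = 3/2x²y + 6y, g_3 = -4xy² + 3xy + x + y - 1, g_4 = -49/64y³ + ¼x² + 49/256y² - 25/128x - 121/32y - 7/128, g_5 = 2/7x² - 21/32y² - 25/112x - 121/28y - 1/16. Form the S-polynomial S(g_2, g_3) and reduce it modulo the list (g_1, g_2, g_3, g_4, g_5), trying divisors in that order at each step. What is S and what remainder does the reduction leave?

S(g_2, g_3) = ¾x²y + ¼x² + ¼xy + 4y² - ¼x; remainder on division = 1115/256y² - 15/128x + 25/32y + 15/128.

lcm(LM(g_2), LM(g_3)) = x²y².
S = (lcm/LT(g_2))·g_2 − (lcm/LT(g_3))·g_3 = ¾x²y + ¼x² + ¼xy + 4y² - ¼x.
Reduce S modulo (g_1, g_2, g_3, g_4, g_5) in that order:
  leading term x²y: subtract (3/32x)·g_1 from ¾x²y + ¼x² + ¼xy + 4y² - ¼x → -21/32xy² + 1/16x² + ¼xy + 4y² - 1/16x
  leading term xy²: subtract (-21/256y)·g_1 from -21/32xy² + 1/16x² + ¼xy + 4y² - 1/16x → 147/256y³ + 1/16x² + 53/128xy + 4y² - 1/16x - 21/128y
  leading term y³: subtract (-¾)·g_4 from 147/256y³ + 1/16x² + 53/128xy + 4y² - 1/16x - 21/128y → ¼x² + 53/128xy + 4243/1024y² - 107/512x - 3y - 21/512
  leading term x²: subtract (⅞)·g_5 from ¼x² + 53/128xy + 4243/1024y² - 107/512x - 3y - 21/512 → 53/128xy + 4831/1024y² - 7/512x + 25/32y + 7/512
  leading term xy: subtract (53/1024)·g_1 from 53/128xy + 4831/1024y² - 7/512x + 25/32y + 7/512 → 1115/256y² - 15/128x + 25/32y + 15/128
  leading term y²: no divisor's leading term divides it; move 1115/256y² to the remainder.
  leading term x: no divisor's leading term divides it; move -15/128x to the remainder.
  leading term y: no divisor's leading term divides it; move 25/32y to the remainder.
  leading term 1: no divisor's leading term divides it; move 15/128 to the remainder.
The remainder 1115/256y² - 15/128x + 25/32y + 15/128 is nonzero, so it would be added as the next basis element.
An S-polynomial is built so that the two leading terms cancel; whether anything survives reduction is exactly the Gröbner-basis criterion.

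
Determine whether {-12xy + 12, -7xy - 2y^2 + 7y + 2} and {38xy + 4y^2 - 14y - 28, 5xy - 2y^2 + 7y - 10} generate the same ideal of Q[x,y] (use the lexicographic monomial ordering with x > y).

Yes, the ideals are equal.

Equality of ideals is decidable: compute both reduced Gröbner bases (unique for the ordering) and check whether they agree.
Buchberger on the first generating set:
f_1 = -12xy + 12, LT = xy.
f_2 = -7xy - 2y^2 + 7y + 2, LT = xy.

S(f_1,f_2): lcm = xy. S = -2/7y^2 + y - 5/7.
  leading term y^2: no divisor's leading term divides it; move -2/7y^2 to the remainder.
  leading term y: no divisor's leading term divides it; move y to the remainder.
  leading term 1: no divisor's leading term divides it; move -5/7 to the remainder.
  remainder -2/7y^2 + y - 5/7 ≠ 0; add g_3 = -2/7y^2 + y - 5/7 to the basis.

S(f_1,g_3): lcm = xy^2. S = 7/2xy - 5/2x - y.
  leading term xy: subtract (-7/24)·f_1 from 7/2xy - 5/2x - y → -5/2x - y + 7/2
  leading term x: no divisor's leading term divides it; move -5/2x to the remainder.
  leading term y: no divisor's leading term divides it; move -y to the remainder.
  leading term 1: no divisor's leading term divides it; move 7/2 to the remainder.
  remainder -5/2x - y + 7/2 ≠ 0; add g_4 = -5/2x - y + 7/2 to the basis.

The other S-polynomials (S(f_2,g_3), S(f_1,g_4), S(f_2,g_4), S(g_3,g_4)) all reduce to 0 modulo the current basis, so we have a Gröbner basis.
Inter-reduce: drop elements whose leading term is divisible by another's, tail-reduce, and make monic.
Reduced Gröbner basis: {x + 2/5y - 7/5, y^2 - 7/2y + 5/2}.

Buchberger on the second generating set:
h_1 = 38xy + 4y^2 - 14y - 28, LT = xy.
h_2 = 5xy - 2y^2 + 7y - 10, LT = xy.

S(h_1,h_2): lcm = xy. S = 48/95y^2 - 168/95y + 24/19.
  leading term y^2: no divisor's leading term divides it; move 48/95y^2 to the remainder.
  leading term y: no divisor's leading term divides it; move -168/95y to the remainder.
  leading term 1: no divisor's leading term divides it; move 24/19 to the remainder.
  remainder 48/95y^2 - 168/95y + 24/19 ≠ 0; add k_3 = 48/95y^2 - 168/95y + 24/19 to the basis.

S(h_1,k_3): lcm = xy^2. S = 7/2xy - 5/2x + 2/19y^3 - 7/19y^2 - 14/19y.
  leading term xy: subtract (7/76)·h_1 from 7/2xy - 5/2x + 2/19y^3 - 7/19y^2 - 14/19y → -5/2x + 2/19y^3 - 14/19y^2 + 21/38y + 49/19
  leading term x: no divisor's leading term divides it; move -5/2x to the remainder.
  leading term y^3: subtract (5/24y)·k_3 from 2/19y^3 - 14/19y^2 + 21/38y + 49/19 → -7/19y^2 + 11/38y + 49/19
  leading term y^2: subtract (-35/48)·k_3 from -7/19y^2 + 11/38y + 49/19 → -y + 7/2
  leading term y: no divisor's leading term divides it; move -y to the remainder.
  leading term 1: no divisor's leading term divides it; move 7/2 to the remainder.
  remainder -5/2x - y + 7/2 ≠ 0; add k_4 = -5/2x - y + 7/2 to the basis.

The other S-polynomials (S(h_2,k_3), S(h_1,k_4), S(h_2,k_4), S(k_3,k_4)) all reduce to 0 modulo the current basis, so we have a Gröbner basis.
Inter-reduce: drop elements whose leading term is divisible by another's, tail-reduce, and make monic.
Reduced Gröbner basis: {x + 2/5y - 7/5, y^2 - 7/2y + 5/2}.

Same reduced basis, so the two generating sets span the same ideal.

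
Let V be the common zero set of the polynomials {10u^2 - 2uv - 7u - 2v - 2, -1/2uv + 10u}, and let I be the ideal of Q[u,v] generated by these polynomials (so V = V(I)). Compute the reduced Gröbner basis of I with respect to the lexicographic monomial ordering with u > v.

G = {u^2 - 47/10u - 1/5v - 1/5, uv - 20u, v^2 - 19v - 20}

f_1 = 10u^2 - 2uv - 7u - 2v - 2, LT = u^2.
f_2 = -1/2uv + 10u, LT = uv.

S(f_1,f_2): lcm = u^2v. S = 20u^2 - 1/5uv^2 - 7/10uv - 1/5v^2 - 1/5v.
  reduce S modulo (f_1, f_2):
  remainder -1/5v^2 + 19/5v + 4 ≠ 0; add g_3 = -1/5v^2 + 19/5v + 4 to the basis.

The other S-polynomials (S(f_1,g_3), S(f_2,g_3)) all reduce to 0 modulo the current basis, so we have a Gröbner basis.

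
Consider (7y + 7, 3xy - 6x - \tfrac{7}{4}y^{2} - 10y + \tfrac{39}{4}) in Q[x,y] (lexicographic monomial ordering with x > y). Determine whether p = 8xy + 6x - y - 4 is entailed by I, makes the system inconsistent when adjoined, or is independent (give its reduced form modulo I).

First compute the reduced Gröbner basis of I by Buchberger's algorithm.
f_1 = 7y + 7, LT = y.
f_2 = 3xy - 6x - \tfrac{7}{4}y^{2} - 10y + \tfrac{39}{4}, LT = xy.

S(f_1,f_2): lcm = xy. S = 3x + \tfrac{7}{12}y^{2} + \tfrac{10}{3}y - \tfrac{13}{4}.
  leading term x: no divisor's leading term divides it; move 3x to the remainder.
  leading term y^{2}: subtract (\tfrac{1}{12}y)·f_1 from \tfrac{7}{12}y^{2} + \tfrac{10}{3}y - \tfrac{13}{4} → \tfrac{11}{4}y - \tfrac{13}{4}
  leading term y: subtract (\tfrac{11}{28})·f_1 from \tfrac{11}{4}y - \tfrac{13}{4} → -6
  leading term 1: no divisor's leading term divides it; move -6 to the remainder.
  remainder 3x - 6 ≠ 0; add h_3 = 3x - 6 to the basis.

The other S-polynomials (S(f_1,h_3), S(f_2,h_3)) all reduce to 0 modulo the current basis, so we have a Gröbner basis.
Inter-reduce: drop elements whose leading term is divisible by another's, tail-reduce, and make monic.
Reduced Gröbner basis: {x - 2, y + 1}.
Label its elements g_1 = x - 2, g_2 = y + 1.

Reduce p = 8xy + 6x - y - 4 modulo G:
  leading term xy: subtract (8y)·g_1 from 8xy + 6x - y - 4 → 6x + 15y - 4
  leading term x: subtract (6)·g_1 from 6x + 15y - 4 → 15y + 8
  leading term y: subtract (15)·g_2 from 15y + 8 → -7
  leading term 1: no divisor's leading term divides it; move -7 to the remainder.
  normal form = -7.
The normal form is nonzero, so p ∉ I. Since p minus its normal form lies in I, I + (p) = I + (r) where r = -7; decide whether this ideal is the whole ring.
Here r = -7 is a nonzero constant, hence a unit: 1 ∈ I + (p), the Gröbner basis of I + (p) is {1}, and the enlarged system has no common solution — adjoining p is inconsistent.

Adjoining 8xy + 6x - y - 4 makes the ideal the whole ring: the system is inconsistent.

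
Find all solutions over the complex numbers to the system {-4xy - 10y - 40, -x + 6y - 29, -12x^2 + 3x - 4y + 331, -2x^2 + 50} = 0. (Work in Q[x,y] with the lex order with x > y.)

{(-5, 4)}

Compute a lex Gröbner basis by Buchberger's algorithm.
f_1 = -4xy - 10y - 40, LT = xy.
f_2 = -x + 6y - 29, LT = x.
f_3 = -12x^2 + 3x - 4y + 331, LT = x^2.
f_4 = -2x^2 + 50, LT = x^2.

S(f_1,f_2): lcm = xy. S = 6y^2 - 53/2y + 10.
  leading term y^2: no divisor's leading term divides it; move 6y^2 to the remainder.
  leading term y: no divisor's leading term divides it; move -53/2y to the remainder.
  leading term 1: no divisor's leading term divides it; move 10 to the remainder.
  remainder 6y^2 - 53/2y + 10 ≠ 0; add h_5 = 6y^2 - 53/2y + 10 to the basis.

S(f_1,f_3): lcm = x^2y. S = 11/4xy + 10x - 1/3y^2 + 331/12y.
  leading term xy: subtract (-11/16)·f_1 from 11/4xy + 10x - 1/3y^2 + 331/12y → 10x - 1/3y^2 + 497/24y - 55/2
  leading term x: subtract (-10)·f_2 from 10x - 1/3y^2 + 497/24y - 55/2 → -1/3y^2 + 1937/24y - 635/2
  leading term y^2: subtract (-1/18)·h_5 from -1/3y^2 + 1937/24y - 635/2 → 5705/72y - 5705/18
  leading term y: no divisor's leading term divides it; move 5705/72y to the remainder.
  leading term 1: no divisor's leading term divides it; move -5705/18 to the remainder.
  remainder 5705/72y - 5705/18 ≠ 0; add h_6 = 5705/72y - 5705/18 to the basis.

S(f_1,f_4): lcm = x^2y. S = 5/2xy + 10x + 25y.
  leading term xy: subtract (-5/8)·f_1 from 5/2xy + 10x + 25y → 10x + 75/4y - 25
  leading term x: subtract (-10)·f_2 from 10x + 75/4y - 25 → 315/4y - 315
  leading term y: subtract (162/163)·h_6 from 315/4y - 315 → 0
  remainder 0.

S(f_2,f_3): lcm = x^2. S = -6xy + 117/4x - 1/3y + 331/12.
  leading term xy: subtract (3/2)·f_1 from -6xy + 117/4x - 1/3y + 331/12 → 117/4x + 44/3y + 1051/12
  leading term x: subtract (-117/4)·f_2 from 117/4x + 44/3y + 1051/12 → 1141/6y - 2282/3
  leading term y: subtract (12/5)·h_6 from 1141/6y - 2282/3 → 0
  remainder 0.

S(f_2,f_4): lcm = x^2. S = -6xy + 29x + 25.
  leading term xy: subtract (3/2)·f_1 from -6xy + 29x + 25 → 29x + 15y + 85
  leading term x: subtract (-29)·f_2 from 29x + 15y + 85 → 189y - 756
  leading term y: subtract (1944/815)·h_6 from 189y - 756 → 0
  remainder 0.

S(f_3,f_4): lcm = x^2. S = -1/4x + 1/3y - 31/12.
  leading term x: subtract (1/4)·f_2 from -1/4x + 1/3y - 31/12 → -7/6y + 14/3
  leading term y: subtract (-12/815)·h_6 from -7/6y + 14/3 → 0
  remainder 0.

S(f_1,h_5): lcm = xy^2. S = 53/12xy - 5/3x + 5/2y^2 + 10y.
  leading term xy: subtract (-53/48)·f_1 from 53/12xy - 5/3x + 5/2y^2 + 10y → -5/3x + 5/2y^2 - 25/24y - 265/6
  leading term x: subtract (5/3)·f_2 from -5/3x + 5/2y^2 - 25/24y - 265/6 → 5/2y^2 - 265/24y + 25/6
  leading term y^2: subtract (5/12)·h_5 from 5/2y^2 - 265/24y + 25/6 → 0
  remainder 0.

S(f_2,h_5): leading monomials are coprime, so the S-polynomial reduces to 0 (Buchberger's first criterion).
S(f_3,h_5): leading monomials are coprime, so the S-polynomial reduces to 0 (Buchberger's first criterion).
S(f_4,h_5): leading monomials are coprime, so the S-polynomial reduces to 0 (Buchberger's first criterion).
S(f_1,h_6): lcm = xy. S = 4x + 5/2y + 10.
  leading term x: subtract (-4)·f_2 from 4x + 5/2y + 10 → 53/2y - 106
  leading term y: subtract (1908/5705)·h_6 from 53/2y - 106 → 0
  remainder 0.

S(f_2,h_6): leading monomials are coprime, so the S-polynomial reduces to 0 (Buchberger's first criterion).
S(f_3,h_6): leading monomials are coprime, so the S-polynomial reduces to 0 (Buchberger's first criterion).
S(f_4,h_6): leading monomials are coprime, so the S-polynomial reduces to 0 (Buchberger's first criterion).
S(h_5,h_6): lcm = y^2. S = -5/12y + 5/3.
  leading term y: subtract (-6/1141)·h_6 from -5/12y + 5/3 → 0
  remainder 0.

Every S-polynomial of the final basis reduces to 0, so we have a Gröbner basis.
Inter-reduce: drop elements whose leading term is divisible by another's, tail-reduce, and make monic.
Reduced Gröbner basis: {x + 5, y - 4}.

From the last basis element, y - 4 = 0, so y takes values in {4}. Each choice, substituted upward through the basis, yields the corresponding point(s) of the solution set.
  y = 4: the earlier basis element becomes x + 5 = 0, giving x = -5 — point (-5, 4).
Check: every point annihilates each of the original generators.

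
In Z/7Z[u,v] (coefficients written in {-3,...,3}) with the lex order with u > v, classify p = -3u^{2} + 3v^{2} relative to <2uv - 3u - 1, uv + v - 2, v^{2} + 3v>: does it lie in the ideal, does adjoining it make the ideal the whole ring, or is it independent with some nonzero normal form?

-3u^{2} + 3v^{2} lies in I (it reduces to 0).

First compute the reduced Gröbner basis of I by Buchberger's algorithm.
f_1 = 2uv - 3u - 1, LT = uv.
f_2 = uv + v - 2, LT = uv.
f_3 = v^{2} + 3v, LT = v^{2}.

S(f_1,f_2): lcm = uv. S = 2u - v - 2.
  leading term u: no divisor's leading term divides it; move 2u to the remainder.
  leading term v: no divisor's leading term divides it; move -v to the remainder.
  leading term 1: no divisor's leading term divides it; move -2 to the remainder.
  remainder 2u - v - 2 ≠ 0; add h_4 = 2u - v - 2 to the basis.

S(f_1,f_3): lcm = uv^{2}. S = -uv + 3v.
  leading term uv: subtract (3)·f_1 from -uv + 3v → 2u + 3v + 3
  leading term u: subtract (1)·h_4 from 2u + 3v + 3 → -3v - 2
  leading term v: no divisor's leading term divides it; move -3v to the remainder.
  leading term 1: no divisor's leading term divides it; move -2 to the remainder.
  remainder -3v - 2 ≠ 0; add h_5 = -3v - 2 to the basis.

S(f_2,f_3): lcm = uv^{2}. S = -3uv + v^{2} - 2v.
  leading term uv: subtract (2)·f_1 from -3uv + v^{2} - 2v → -u + v^{2} - 2v + 2
  leading term u: subtract (3)·h_4 from -u + v^{2} - 2v + 2 → v^{2} + v + 1
  leading term v^{2}: subtract (1)·f_3 from v^{2} + v + 1 → -2v + 1
  leading term v: subtract (3)·h_5 from -2v + 1 → 0
  remainder 0.

S(f_1,h_4): lcm = uv. S = 2u - 3v^{2} + v + 3.
  leading term u: subtract (1)·h_4 from 2u - 3v^{2} + v + 3 → -3v^{2} + 2v - 2
  leading term v^{2}: subtract (-3)·f_3 from -3v^{2} + 2v - 2 → -3v - 2
  leading term v: subtract (1)·h_5 from -3v - 2 → 0
  remainder 0.

S(f_2,h_4): lcm = uv. S = -3v^{2} + 2v - 2.
  leading term v^{2}: subtract (-3)·f_3 from -3v^{2} + 2v - 2 → -3v - 2
  leading term v: subtract (1)·h_5 from -3v - 2 → 0
  remainder 0.

S(f_3,h_4): leading monomials are coprime, so the S-polynomial reduces to 0 (Buchberger's first criterion).
S(f_1,h_5): lcm = uv. S = -u + 3.
  leading term u: subtract (3)·h_4 from -u + 3 → 3v + 2
  leading term v: subtract (-1)·h_5 from 3v + 2 → 0
  remainder 0.

S(f_2,h_5): lcm = uv. S = -3u + v - 2.
  leading term u: subtract (2)·h_4 from -3u + v - 2 → 3v + 2
  leading term v: subtract (-1)·h_5 from 3v + 2 → 0
  remainder 0.

S(f_3,h_5): lcm = v^{2}. S = 0.
  remainder 0.

S(h_4,h_5): leading monomials are coprime, so the S-polynomial reduces to 0 (Buchberger's first criterion).
Every S-polynomial of the final basis reduces to 0, so we have a Gröbner basis.
Inter-reduce: drop elements whose leading term is divisible by another's, tail-reduce, and make monic.
Reduced Gröbner basis: {u - 3, v + 3}.
Label its elements g_1 = u - 3, g_2 = v + 3.

Reduce p = -3u^{2} + 3v^{2} modulo G:
  leading term u^{2}: subtract (-3u)·g_1 from -3u^{2} + 3v^{2} → -2u + 3v^{2}
  leading term u: subtract (-2)·g_1 from -2u + 3v^{2} → 3v^{2} + 1
  leading term v^{2}: subtract (3v)·g_2 from 3v^{2} + 1 → -2v + 1
  leading term v: subtract (-2)·g_2 from -2v + 1 → 0
  normal form = 0.
Since the normal form is 0, p ∈ I.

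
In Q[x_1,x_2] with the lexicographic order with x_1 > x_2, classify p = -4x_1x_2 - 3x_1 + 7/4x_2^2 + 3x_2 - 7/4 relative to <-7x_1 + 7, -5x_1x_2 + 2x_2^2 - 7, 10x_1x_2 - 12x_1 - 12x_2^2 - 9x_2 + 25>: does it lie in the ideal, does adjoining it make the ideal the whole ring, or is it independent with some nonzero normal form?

Adjoining -4x_1x_2 - 3x_1 + 7/4x_2^2 + 3x_2 - 7/4 makes the ideal the whole ring: the system is inconsistent.

First compute the reduced Gröbner basis of I by Buchberger's algorithm.
f_1 = -7x_1 + 7, LT = x_1.
f_2 = -5x_1x_2 + 2x_2^2 - 7, LT = x_1x_2.
f_3 = 10x_1x_2 - 12x_1 - 12x_2^2 - 9x_2 + 25, LT = x_1x_2.

S(f_1,f_2): lcm = x_1x_2. S = 2/5x_2^2 - x_2 - 7/5.
  leading term x_2^2: no divisor's leading term divides it; move 2/5x_2^2 to the remainder.
  leading term x_2: no divisor's leading term divides it; move -x_2 to the remainder.
  leading term 1: no divisor's leading term divides it; move -7/5 to the remainder.
  remainder 2/5x_2^2 - x_2 - 7/5 ≠ 0; add h_4 = 2/5x_2^2 - x_2 - 7/5 to the basis.

S(f_1,f_3): lcm = x_1x_2. S = 6/5x_1 + 6/5x_2^2 - 1/10x_2 - 5/2.
  leading term x_1: subtract (-6/35)·f_1 from 6/5x_1 + 6/5x_2^2 - 1/10x_2 - 5/2 → 6/5x_2^2 - 1/10x_2 - 13/10
  leading term x_2^2: subtract (3)·h_4 from 6/5x_2^2 - 1/10x_2 - 13/10 → 29/10x_2 + 29/10
  leading term x_2: no divisor's leading term divides it; move 29/10x_2 to the remainder.
  leading term 1: no divisor's leading term divides it; move 29/10 to the remainder.
  remainder 29/10x_2 + 29/10 ≠ 0; add h_5 = 29/10x_2 + 29/10 to the basis.

S(f_2,f_3): lcm = x_1x_2. S = 6/5x_1 + 4/5x_2^2 + 9/10x_2 - 11/10.
  leading term x_1: subtract (-6/35)·f_1 from 6/5x_1 + 4/5x_2^2 + 9/10x_2 - 11/10 → 4/5x_2^2 + 9/10x_2 + 1/10
  leading term x_2^2: subtract (2)·h_4 from 4/5x_2^2 + 9/10x_2 + 1/10 → 29/10x_2 + 29/10
  leading term x_2: subtract (1)·h_5 from 29/10x_2 + 29/10 → 0
  remainder 0.

S(f_1,h_4): leading monomials are coprime, so the S-polynomial reduces to 0 (Buchberger's first criterion).
S(f_2,h_4): lcm = x_1x_2^2. S = 5/2x_1x_2 + 7/2x_1 - 2/5x_2^3 + 7/5x_2.
  leading term x_1x_2: subtract (-5/14x_2)·f_1 from 5/2x_1x_2 + 7/2x_1 - 2/5x_2^3 + 7/5x_2 → 7/2x_1 - 2/5x_2^3 + 39/10x_2
  leading term x_1: subtract (-1/2)·f_1 from 7/2x_1 - 2/5x_2^3 + 39/10x_2 → -2/5x_2^3 + 39/10x_2 + 7/2
  leading term x_2^3: subtract (-x_2)·h_4 from -2/5x_2^3 + 39/10x_2 + 7/2 → -x_2^2 + 5/2x_2 + 7/2
  leading term x_2^2: subtract (-5/2)·h_4 from -x_2^2 + 5/2x_2 + 7/2 → 0
  remainder 0.

S(f_3,h_4): lcm = x_1x_2^2. S = 13/10x_1x_2 + 7/2x_1 - 6/5x_2^3 - 9/10x_2^2 + 5/2x_2.
  leading term x_1x_2: subtract (-13/70x_2)·f_1 from 13/10x_1x_2 + 7/2x_1 - 6/5x_2^3 - 9/10x_2^2 + 5/2x_2 → 7/2x_1 - 6/5x_2^3 - 9/10x_2^2 + 19/5x_2
  leading term x_1: subtract (-1/2)·f_1 from 7/2x_1 - 6/5x_2^3 - 9/10x_2^2 + 19/5x_2 → -6/5x_2^3 - 9/10x_2^2 + 19/5x_2 + 7/2
  leading term x_2^3: subtract (-3x_2)·h_4 from -6/5x_2^3 - 9/10x_2^2 + 19/5x_2 + 7/2 → -39/10x_2^2 - 2/5x_2 + 7/2
  leading term x_2^2: subtract (-39/4)·h_4 from -39/10x_2^2 - 2/5x_2 + 7/2 → -203/20x_2 - 203/20
  leading term x_2: subtract (-7/2)·h_5 from -203/20x_2 - 203/20 → 0
  remainder 0.

S(f_1,h_5): leading monomials are coprime, so the S-polynomial reduces to 0 (Buchberger's first criterion).
S(f_2,h_5): lcm = x_1x_2. S = -x_1 - 2/5x_2^2 + 7/5.
  leading term x_1: subtract (1/7)·f_1 from -x_1 - 2/5x_2^2 + 7/5 → -2/5x_2^2 + 2/5
  leading term x_2^2: subtract (-1)·h_4 from -2/5x_2^2 + 2/5 → -x_2 - 1
  leading term x_2: subtract (-10/29)·h_5 from -x_2 - 1 → 0
  remainder 0.

S(f_3,h_5): lcm = x_1x_2. S = -11/5x_1 - 6/5x_2^2 - 9/10x_2 + 5/2.
  leading term x_1: subtract (11/35)·f_1 from -11/5x_1 - 6/5x_2^2 - 9/10x_2 + 5/2 → -6/5x_2^2 - 9/10x_2 + 3/10
  leading term x_2^2: subtract (-3)·h_4 from -6/5x_2^2 - 9/10x_2 + 3/10 → -39/10x_2 - 39/10
  leading term x_2: subtract (-39/29)·h_5 from -39/10x_2 - 39/10 → 0
  remainder 0.

S(h_4,h_5): lcm = x_2^2. S = -7/2x_2 - 7/2.
  leading term x_2: subtract (-35/29)·h_5 from -7/2x_2 - 7/2 → 0
  remainder 0.

Every S-polynomial of the final basis reduces to 0, so we have a Gröbner basis.
Inter-reduce: drop elements whose leading term is divisible by another's, tail-reduce, and make monic.
Reduced Gröbner basis: {x_1 - 1, x_2 + 1}.
Label its elements g_1 = x_1 - 1, g_2 = x_2 + 1.

Reduce p = -4x_1x_2 - 3x_1 + 7/4x_2^2 + 3x_2 - 7/4 modulo G:
  leading term x_1x_2: subtract (-4x_2)·g_1 from -4x_1x_2 - 3x_1 + 7/4x_2^2 + 3x_2 - 7/4 → -3x_1 + 7/4x_2^2 - x_2 - 7/4
  leading term x_1: subtract (-3)·g_1 from -3x_1 + 7/4x_2^2 - x_2 - 7/4 → 7/4x_2^2 - x_2 - 19/4
  leading term x_2^2: subtract (7/4x_2)·g_2 from 7/4x_2^2 - x_2 - 19/4 → -11/4x_2 - 19/4
  leading term x_2: subtract (-11/4)·g_2 from -11/4x_2 - 19/4 → -2
  leading term 1: no divisor's leading term divides it; move -2 to the remainder.
  normal form = -2.
The normal form is nonzero, so p ∉ I. Since p minus its normal form lies in I, I + (p) = I + (r) where r = -2; decide whether this ideal is the whole ring.
Here r = -2 is a nonzero constant, hence a unit: 1 ∈ I + (p), the Gröbner basis of I + (p) is {1}, and the enlarged system has no common solution — adjoining p is inconsistent.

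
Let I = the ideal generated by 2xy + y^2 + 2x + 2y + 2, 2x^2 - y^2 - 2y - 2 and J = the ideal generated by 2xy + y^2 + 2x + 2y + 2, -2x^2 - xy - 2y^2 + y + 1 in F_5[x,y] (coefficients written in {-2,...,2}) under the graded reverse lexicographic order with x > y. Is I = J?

Equality of ideals is decidable: compute both reduced Gröbner bases (unique for the ordering) and check whether they agree.
Buchberger on the first generating set:
f_1 = 2xy + y^2 + 2x + 2y + 2, LT = xy.
f_2 = 2x^2 - y^2 - 2y - 2, LT = x^2.

S(f_1,f_2): lcm = x^2y. S = -2xy^2 - 2y^3 + x^2 + xy + y^2 + x + y.
  reduce S modulo (f_1, f_2):
  remainder -y^3 + 2y^2 - 2x + y - 2 ≠ 0; add g_3 = -y^3 + 2y^2 - 2x + y - 2 to the basis.

The other S-polynomials (S(f_1,g_3), S(f_2,g_3)) all reduce to 0 modulo the current basis, so we have a Gröbner basis.
Inter-reduce: drop elements whose leading term is divisible by another's, tail-reduce, and make monic.
Reduced Gröbner basis: {y^3 - 2y^2 + 2x - y + 2, x^2 + 2y^2 - y - 1, xy - 2y^2 + x + y + 1}.

Buchberger on the second generating set:
h_1 = 2xy + y^2 + 2x + 2y + 2, LT = xy.
h_2 = -2x^2 - xy - 2y^2 + y + 1, LT = x^2.

S(h_1,h_2): lcm = x^2y. S = -y^3 + x^2 + xy - 2y^2 + x - 2y.
  reduce S modulo (h_1, h_2):
  remainder -y^3 - 2y^2 - 2x - 2y ≠ 0; add k_3 = -y^3 - 2y^2 - 2x - 2y to the basis.

The other S-polynomials (S(h_1,k_3), S(h_2,k_3)) all reduce to 0 modulo the current basis, so we have a Gröbner basis.
Inter-reduce: drop elements whose leading term is divisible by another's, tail-reduce, and make monic.
Reduced Gröbner basis: {y^3 + 2y^2 + 2x + 2y, x^2 + 2y^2 + 2x - y - 1, xy - 2y^2 + x + y + 1}.

Since the reduced bases disagree, the two ideals are not the same.
The same test decides containment: I ⊆ J iff every generator of I reduces to 0 modulo a Gröbner basis of J.

No, the ideals differ.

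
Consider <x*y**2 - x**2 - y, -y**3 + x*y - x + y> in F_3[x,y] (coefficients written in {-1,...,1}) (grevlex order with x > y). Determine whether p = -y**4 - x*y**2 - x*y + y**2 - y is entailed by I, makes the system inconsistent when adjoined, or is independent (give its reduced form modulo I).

-y**4 - x*y**2 - x*y + y**2 - y is independent of I; its normal form modulo I is x*y - y**2.

First compute the reduced Gröbner basis of I by Buchberger's algorithm.
f_1 = x*y**2 - x**2 - y, LT = x*y**2.
f_2 = -y**3 + x*y - x + y, LT = y**3.

S(f_1,f_2): lcm = x*y**3. S = -x**2 + x*y - y**2.
  leading term x**2: no divisor's leading term divides it; move -x**2 to the remainder.
  leading term x*y: no divisor's leading term divides it; move x*y to the remainder.
  leading term y**2: no divisor's leading term divides it; move -y**2 to the remainder.
  remainder -x**2 + x*y - y**2 ≠ 0; add h_3 = -x**2 + x*y - y**2 to the basis.

S(f_1,h_3): lcm = x**2*y**2. S = x*y**3 - y**4 - x**3 - x*y.
  leading term x*y**3: subtract (y)·f_1 from x*y**3 - y**4 - x**3 - x*y → -y**4 - x**3 + x**2*y - x*y + y**2
  leading term y**4: subtract (y)·f_2 from -y**4 - x**3 + x**2*y - x*y + y**2 → -x**3 + x**2*y - x*y**2
  leading term x**3: subtract (x)·h_3 from -x**3 + x**2*y - x*y**2 → 0
  remainder 0.

S(f_2,h_3): leading monomials are coprime, so the S-polynomial reduces to 0 (Buchberger's first criterion).
Every S-polynomial of the final basis reduces to 0, so we have a Gröbner basis.
Inter-reduce: drop elements whose leading term is divisible by another's, tail-reduce, and make monic.
Reduced Gröbner basis: {x*y**2 - x*y + y**2 - y, y**3 - x*y + x - y, x**2 - x*y + y**2}.
Label its elements g_1 = x*y**2 - x*y + y**2 - y, g_2 = y**3 - x*y + x - y, g_3 = x**2 - x*y + y**2.

Reduce p = -y**4 - x*y**2 - x*y + y**2 - y modulo G:
  leading term y**4: subtract (-y)·g_2 from -y**4 - x*y**2 - x*y + y**2 - y → x*y**2 - y
  leading term x*y**2: subtract (1)·g_1 from x*y**2 - y → x*y - y**2
  leading term x*y: no divisor's leading term divides it; move x*y to the remainder.
  leading term y**2: no divisor's leading term divides it; move -y**2 to the remainder.
  normal form = x*y - y**2.
The normal form is nonzero, so p ∉ I. Since p minus its normal form lies in I, I + (p) = I + (r) where r = x*y - y**2; decide whether this ideal is the whole ring.
Run Buchberger on G together with r (pairs among the g_i already reduce to 0 since G is a Gröbner basis):
g_1 = x*y**2 - x*y + y**2 - y, LT = x*y**2.
g_2 = y**3 - x*y + x - y, LT = y**3.
g_3 = x**2 - x*y + y**2, LT = x**2.
r = x*y - y**2, LT = x*y.

S(g_1,g_2): lcm = x*y**3. S = x**2*y - x*y**2 + y**3 - x**2 + x*y - y**2.
  leading term x**2*y: subtract (y)·g_3 from x**2*y - x*y**2 + y**3 - x**2 + x*y - y**2 → -x**2 + x*y - y**2
  leading term x**2: subtract (-1)·g_3 from -x**2 + x*y - y**2 → 0
  remainder 0.

S(g_1,g_3): lcm = x**2*y**2. S = x*y**3 - y**4 - x**2*y + x*y**2 - x*y.
  leading term x*y**3: subtract (y)·g_1 from x*y**3 - y**4 - x**2*y + x*y**2 - x*y → -y**4 - x**2*y - x*y**2 - y**3 - x*y + y**2
  leading term y**4: subtract (-y)·g_2 from -y**4 - x**2*y - x*y**2 - y**3 - x*y + y**2 → -x**2*y + x*y**2 - y**3
  leading term x**2*y: subtract (-y)·g_3 from -x**2*y + x*y**2 - y**3 → 0
  remainder 0.

S(g_1,r): lcm = x*y**2. S = y**3 - x*y + y**2 - y.
  leading term y**3: subtract (1)·g_2 from y**3 - x*y + y**2 - y → y**2 - x
  leading term y**2: no divisor's leading term divides it; move y**2 to the remainder.
  leading term x: no divisor's leading term divides it; move -x to the remainder.
  remainder y**2 - x ≠ 0; add m_5 = y**2 - x to the basis.

S(g_2,g_3): leading monomials are coprime, so the S-polynomial reduces to 0 (Buchberger's first criterion).
S(g_2,r): lcm = x*y**3. S = y**4 - x**2*y + x**2 - x*y.
  leading term y**4: subtract (y)·g_2 from y**4 - x**2*y + x**2 - x*y → -x**2*y + x*y**2 + x**2 + x*y + y**2
  leading term x**2*y: subtract (-y)·g_3 from -x**2*y + x*y**2 + x**2 + x*y + y**2 → y**3 + x**2 + x*y + y**2
  leading term y**3: subtract (1)·g_2 from y**3 + x**2 + x*y + y**2 → x**2 - x*y + y**2 - x + y
  leading term x**2: subtract (1)·g_3 from x**2 - x*y + y**2 - x + y → -x + y
  leading term x: no divisor's leading term divides it; move -x to the remainder.
  leading term y: no divisor's leading term divides it; move y to the remainder.
  remainder -x + y ≠ 0; add m_6 = -x + y to the basis.

S(g_3,r): lcm = x**2*y. S = y**3.
  leading term y**3: subtract (1)·g_2 from y**3 → x*y - x + y
  leading term x*y: subtract (1)·r from x*y - x + y → y**2 - x + y
  leading term y**2: subtract (1)·m_5 from y**2 - x + y → y
  leading term y: no divisor's leading term divides it; move y to the remainder.
  remainder y ≠ 0; add m_7 = y to the basis.

S(g_1,m_5): lcm = x*y**2. S = x**2 - x*y + y**2 - y.
  leading term x**2: subtract (1)·g_3 from x**2 - x*y + y**2 - y → -y
  leading term y: subtract (-1)·m_7 from -y → 0
  remainder 0.

S(g_2,m_5): lcm = y**3. S = x - y.
  leading term x: subtract (-1)·m_6 from x - y → 0
  remainder 0.

S(g_3,m_5): leading monomials are coprime, so the S-polynomial reduces to 0 (Buchberger's first criterion).
S(r,m_5): lcm = x*y**2. S = -y**3 + x**2.
  leading term y**3: subtract (-1)·g_2 from -y**3 + x**2 → x**2 - x*y + x - y
  leading term x**2: subtract (1)·g_3 from x**2 - x*y + x - y → -y**2 + x - y
  leading term y**2: subtract (-1)·m_5 from -y**2 + x - y → -y
  leading term y: subtract (-1)·m_7 from -y → 0
  remainder 0.

S(g_1,m_6): lcm = x*y**2. S = y**3 - x*y + y**2 - y.
  leading term y**3: subtract (1)·g_2 from y**3 - x*y + y**2 - y → y**2 - x
  leading term y**2: subtract (1)·m_5 from y**2 - x → 0
  remainder 0.

S(g_2,m_6): leading monomials are coprime, so the S-polynomial reduces to 0 (Buchberger's first criterion).
S(g_3,m_6): lcm = x**2. S = y**2.
  leading term y**2: subtract (1)·m_5 from y**2 → x
  leading term x: subtract (-1)·m_6 from x → y
  leading term y: subtract (1)·m_7 from y → 0
  remainder 0.

S(r,m_6): lcm = x*y. S = 0.
  remainder 0.

S(m_5,m_6): leading monomials are coprime, so the S-polynomial reduces to 0 (Buchberger's first criterion).
S(g_1,m_7): lcm = x*y**2. S = -x*y + y**2 - y.
  leading term x*y: subtract (-1)·r from -x*y + y**2 - y → -y
  leading term y: subtract (-1)·m_7 from -y → 0
  remainder 0.

S(g_2,m_7): lcm = y**3. S = -x*y + x - y.
  leading term x*y: subtract (-1)·r from -x*y + x - y → -y**2 + x - y
  leading term y**2: subtract (-1)·m_5 from -y**2 + x - y → -y
  leading term y: subtract (-1)·m_7 from -y → 0
  remainder 0.

S(g_3,m_7): leading monomials are coprime, so the S-polynomial reduces to 0 (Buchberger's first criterion).
S(r,m_7): lcm = x*y. S = -y**2.
  leading term y**2: subtract (-1)·m_5 from -y**2 → -x
  leading term x: subtract (1)·m_6 from -x → -y
  leading term y: subtract (-1)·m_7 from -y → 0
  remainder 0.

S(m_5,m_7): lcm = y**2. S = -x.
  leading term x: subtract (1)·m_6 from -x → -y
  leading term y: subtract (-1)·m_7 from -y → 0
  remainder 0.

S(m_6,m_7): leading monomials are coprime, so the S-polynomial reduces to 0 (Buchberger's first criterion).
Every S-polynomial of the final basis reduces to 0, so we have a Gröbner basis.
Inter-reduce: drop elements whose leading term is divisible by another's, tail-reduce, and make monic.
Reduced Gröbner basis: {x, y}.
The reduced Gröbner basis of I + (p) is {x, y} ≠ {1}, a proper ideal, so the enlarged system stays consistent: p is independent of I, with normal form x*y - y**2.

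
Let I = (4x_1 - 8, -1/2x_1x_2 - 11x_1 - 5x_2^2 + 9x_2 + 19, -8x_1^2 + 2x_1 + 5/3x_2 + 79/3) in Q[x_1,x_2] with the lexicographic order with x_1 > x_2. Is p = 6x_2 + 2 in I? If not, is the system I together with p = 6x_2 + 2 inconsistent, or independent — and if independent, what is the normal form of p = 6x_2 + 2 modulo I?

First compute the reduced Gröbner basis of I by Buchberger's algorithm.
f_1 = 4x_1 - 8, LT = x_1.
f_2 = -1/2x_1x_2 - 11x_1 - 5x_2^2 + 9x_2 + 19, LT = x_1x_2.
f_3 = -8x_1^2 + 2x_1 + 5/3x_2 + 79/3, LT = x_1^2.

S(f_1,f_2): lcm = x_1x_2. S = -22x_1 - 10x_2^2 + 16x_2 + 38.
  leading term x_1: subtract (-11/2)·f_1 from -22x_1 - 10x_2^2 + 16x_2 + 38 → -10x_2^2 + 16x_2 - 6
  leading term x_2^2: no divisor's leading term divides it; move -10x_2^2 to the remainder.
  leading term x_2: no divisor's leading term divides it; move 16x_2 to the remainder.
  leading term 1: no divisor's leading term divides it; move -6 to the remainder.
  remainder -10x_2^2 + 16x_2 - 6 ≠ 0; add h_4 = -10x_2^2 + 16x_2 - 6 to the basis.

S(f_1,f_3): lcm = x_1^2. S = -7/4x_1 + 5/24x_2 + 79/24.
  leading term x_1: subtract (-7/16)·f_1 from -7/4x_1 + 5/24x_2 + 79/24 → 5/24x_2 - 5/24
  leading term x_2: no divisor's leading term divides it; move 5/24x_2 to the remainder.
  leading term 1: no divisor's leading term divides it; move -5/24 to the remainder.
  remainder 5/24x_2 - 5/24 ≠ 0; add h_5 = 5/24x_2 - 5/24 to the basis.

The other S-polynomials (S(f_2,f_3), S(f_1,h_4), S(f_2,h_4), S(f_3,h_4), S(f_1,h_5), S(f_2,h_5), S(f_3,h_5), S(h_4,h_5)) all reduce to 0 modulo the current basis, so we have a Gröbner basis.
Inter-reduce: drop elements whose leading term is divisible by another's, tail-reduce, and make monic.
Reduced Gröbner basis: {x_1 - 2, x_2 - 1}.
Label its elements g_1 = x_1 - 2, g_2 = x_2 - 1.

Reduce p = 6x_2 + 2 modulo G:
  leading term x_2: subtract (6)·g_2 from 6x_2 + 2 → 8
  leading term 1: no divisor's leading term divides it; move 8 to the remainder.
  normal form = 8.
The normal form is nonzero, so p ∉ I. Since p minus its normal form lies in I, I + (p) = I + (r) where r = 8; decide whether this ideal is the whole ring.
Here r = 8 is a nonzero constant, hence a unit: 1 ∈ I + (p), the Gröbner basis of I + (p) is {1}, and the enlarged system has no common solution — adjoining p is inconsistent.

Adjoining 6x_2 + 2 makes the ideal the whole ring: the system is inconsistent.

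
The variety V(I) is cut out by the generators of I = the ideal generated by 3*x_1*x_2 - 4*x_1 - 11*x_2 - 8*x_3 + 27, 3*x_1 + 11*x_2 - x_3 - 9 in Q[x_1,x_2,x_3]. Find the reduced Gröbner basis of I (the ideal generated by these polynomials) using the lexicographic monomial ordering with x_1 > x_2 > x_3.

This is the nonlinear analogue of row-reducing a linear system.

f_1 = 3*x_1*x_2 - 4*x_1 - 11*x_2 - 8*x_3 + 27, LT = x_1*x_2.
f_2 = 3*x_1 + 11*x_2 - x_3 - 9, LT = x_1.

S(f_1,f_2): lcm = x_1*x_2. S = -4/3*x_1 - 11/3*x_2**2 + 1/3*x_2*x_3 - 2/3*x_2 - 8/3*x_3 + 9.
  leading term x_1: subtract (-4/9)·f_2 from -4/3*x_1 - 11/3*x_2**2 + 1/3*x_2*x_3 - 2/3*x_2 - 8/3*x_3 + 9 → -11/3*x_2**2 + 1/3*x_2*x_3 + 38/9*x_2 - 28/9*x_3 + 5
  leading term x_2**2: no divisor's leading term divides it; move -11/3*x_2**2 to the remainder.
  leading term x_2*x_3: no divisor's leading term divides it; move 1/3*x_2*x_3 to the remainder.
  leading term x_2: no divisor's leading term divides it; move 38/9*x_2 to the remainder.
  leading term x_3: no divisor's leading term divides it; move -28/9*x_3 to the remainder.
  leading term 1: no divisor's leading term divides it; move 5 to the remainder.
  remainder -11/3*x_2**2 + 1/3*x_2*x_3 + 38/9*x_2 - 28/9*x_3 + 5 ≠ 0; add g_3 = -11/3*x_2**2 + 1/3*x_2*x_3 + 38/9*x_2 - 28/9*x_3 + 5 to the basis.

The other S-polynomials (S(f_1,g_3), S(f_2,g_3)) all reduce to 0 modulo the current basis, so we have a Gröbner basis.
Inter-reduce: drop elements whose leading term is divisible by another's, tail-reduce, and make monic.

G = {x_1 + 11/3*x_2 - 1/3*x_3 - 3, x_2**2 - 1/11*x_2*x_3 - 38/33*x_2 + 28/33*x_3 - 15/11}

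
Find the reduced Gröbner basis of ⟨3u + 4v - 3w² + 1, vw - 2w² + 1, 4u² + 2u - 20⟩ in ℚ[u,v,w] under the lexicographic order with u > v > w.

f_1 = 3u + 4v - 3w² + 1, LT = u.
f_2 = vw - 2w² + 1, LT = vw.
f_3 = 4u² + 2u - 20, LT = u².

S(f_1,f_3): lcm = u². S = 4/3uv - uw² - ⅙u + 5.
  leading term uv: subtract (4/9v)·f_1 from 4/3uv - uw² - ⅙u + 5 → -uw² - ⅙u - 16/9v² + 4/3vw² - 4/9v + 5
  leading term uw²: subtract (-⅓w²)·f_1 from -uw² - ⅙u - 16/9v² + 4/3vw² - 4/9v + 5 → -⅙u - 16/9v² + 8/3vw² - 4/9v - w⁴ + ⅓w² + 5
  leading term u: subtract (-1/18)·f_1 from -⅙u - 16/9v² + 8/3vw² - 4/9v - w⁴ + ⅓w² + 5 → -16/9v² + 8/3vw² - 2/9v - w⁴ + ⅙w² + 91/18
  leading term v²: no divisor's leading term divides it; move -16/9v² to the remainder.
  leading term vw²: subtract (8/3w)·f_2 from 8/3vw² - 2/9v - w⁴ + ⅙w² + 91/18 → -2/9v - w⁴ + 16/3w³ + ⅙w² - 8/3w + 91/18
  leading term v: no divisor's leading term divides it; move -2/9v to the remainder.
  leading term w⁴: no divisor's leading term divides it; move -w⁴ to the remainder.
  leading term w³: no divisor's leading term divides it; move 16/3w³ to the remainder.
  leading term w²: no divisor's leading term divides it; move ⅙w² to the remainder.
  leading term w: no divisor's leading term divides it; move -8/3w to the remainder.
  leading term 1: no divisor's leading term divides it; move 91/18 to the remainder.
  remainder -16/9v² - 2/9v - w⁴ + 16/3w³ + ⅙w² - 8/3w + 91/18 ≠ 0; add g_4 = -16/9v² - 2/9v - w⁴ + 16/3w³ + ⅙w² - 8/3w + 91/18 to the basis.

S(f_2,g_4): lcm = v²w. S = -2vw² - ⅛vw + v - 9/16w⁵ + 3w⁴ + 3/32w³ - 3/2w² + 91/32w.
  leading term vw²: subtract (-2w)·f_2 from -2vw² - ⅛vw + v - 9/16w⁵ + 3w⁴ + 3/32w³ - 3/2w² + 91/32w → -⅛vw + v - 9/16w⁵ + 3w⁴ - 125/32w³ - 3/2w² + 155/32w
  leading term vw: subtract (-⅛)·f_2 from -⅛vw + v - 9/16w⁵ + 3w⁴ - 125/32w³ - 3/2w² + 155/32w → v - 9/16w⁵ + 3w⁴ - 125/32w³ - 7/4w² + 155/32w + ⅛
  leading term v: no divisor's leading term divides it; move v to the remainder.
  leading term w⁵: no divisor's leading term divides it; move -9/16w⁵ to the remainder.
  leading term w⁴: no divisor's leading term divides it; move 3w⁴ to the remainder.
  leading term w³: no divisor's leading term divides it; move -125/32w³ to the remainder.
  leading term w²: no divisor's leading term divides it; move -7/4w² to the remainder.
  leading term w: no divisor's leading term divides it; move 155/32w to the remainder.
  leading term 1: no divisor's leading term divides it; move ⅛ to the remainder.
  remainder v - 9/16w⁵ + 3w⁴ - 125/32w³ - 7/4w² + 155/32w + ⅛ ≠ 0; add g_5 = v - 9/16w⁵ + 3w⁴ - 125/32w³ - 7/4w² + 155/32w + ⅛ to the basis.

S(f_2,g_5): lcm = vw. S = 9/16w⁶ - 3w⁵ + 125/32w⁴ + 7/4w³ - 219/32w² - ⅛w + 1.
  leading term w⁶: no divisor's leading term divides it; move 9/16w⁶ to the remainder.
  leading term w⁵: no divisor's leading term divides it; move -3w⁵ to the remainder.
  leading term w⁴: no divisor's leading term divides it; move 125/32w⁴ to the remainder.
  leading term w³: no divisor's leading term divides it; move 7/4w³ to the remainder.
  leading term w²: no divisor's leading term divides it; move -219/32w² to the remainder.
  leading term w: no divisor's leading term divides it; move -⅛w to the remainder.
  leading term 1: no divisor's leading term divides it; move 1 to the remainder.
  remainder 9/16w⁶ - 3w⁵ + 125/32w⁴ + 7/4w³ - 219/32w² - ⅛w + 1 ≠ 0; add g_6 = 9/16w⁶ - 3w⁵ + 125/32w⁴ + 7/4w³ - 219/32w² - ⅛w + 1 to the basis.

The other S-polynomials (S(f_1,f_2), S(f_2,f_3), S(f_1,g_4), S(f_3,g_4), S(f_1,g_5), S(f_3,g_5), S(g_4,g_5), S(f_1,g_6), S(f_2,g_6), S(f_3,g_6), S(g_4,g_6), S(g_5,g_6)) all reduce to 0 modulo the current basis, so we have a Gröbner basis.
Inter-reduce: drop elements whose leading term is divisible by another's, tail-reduce, and make monic.

G = {u + ¾w⁵ - 4w⁴ + 125/24w³ + 4/3w² - 155/24w + ⅙, v - 9/16w⁵ + 3w⁴ - 125/32w³ - 7/4w² + 155/32w + ⅛, w⁶ - 16/3w⁵ + 125/18w⁴ + 28/9w³ - 73/6w² - 2/9w + 16/9}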